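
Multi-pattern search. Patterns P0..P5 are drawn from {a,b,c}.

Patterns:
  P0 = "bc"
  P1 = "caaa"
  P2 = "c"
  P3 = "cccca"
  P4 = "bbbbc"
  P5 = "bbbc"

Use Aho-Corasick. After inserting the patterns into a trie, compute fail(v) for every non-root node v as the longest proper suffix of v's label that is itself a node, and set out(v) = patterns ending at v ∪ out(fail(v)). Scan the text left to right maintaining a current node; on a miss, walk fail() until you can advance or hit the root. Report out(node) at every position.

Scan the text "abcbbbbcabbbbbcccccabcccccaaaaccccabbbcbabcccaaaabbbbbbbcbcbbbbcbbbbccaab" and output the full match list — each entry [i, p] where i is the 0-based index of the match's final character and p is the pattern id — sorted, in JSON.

Construct AC machine:
Trie nodes:
  0='ε' goto b→1 c→3
  1='b' goto b→11 c→2
  2='bc' goto ·  [P0 ends]
  3='c' goto a→4 c→7  [P2 ends]
  4='ca' goto a→5
  5='caa' goto a→6
  6='caaa' goto ·  [P1 ends]
  7='cc' goto c→8
  8='ccc' goto c→9
  9='cccc' goto a→10
  10='cccca' goto ·  [P3 ends]
  11='bb' goto b→12
  12='bbb' goto b→13 c→15
  13='bbbb' goto c→14
  14='bbbbc' goto ·  [P4 ends]
  15='bbbc' goto ·  [P5 ends]

BFS fail/out derivation:
  fail(1) 'b': from fail(0)=0 chase 'b': 0 ⇒ 0;  out=∅∪out(0)=∅
  fail(3) 'c': from fail(0)=0 chase 'c': 0 ⇒ 0;  out={2}∪out(0)={2}
  fail(2) 'bc': from fail(1)=0 chase 'c': 0 ⇒ 3;  out={0}∪out(3)={0,2}
  fail(4) 'ca': from fail(3)=0 chase 'a': 0 ⇒ 0;  out=∅∪out(0)=∅
  fail(7) 'cc': from fail(3)=0 chase 'c': 0 ⇒ 3;  out=∅∪out(3)={2}
  fail(11) 'bb': from fail(1)=0 chase 'b': 0 ⇒ 1;  out=∅∪out(1)=∅
  fail(5) 'caa': from fail(4)=0 chase 'a': 0 ⇒ 0;  out=∅∪out(0)=∅
  fail(8) 'ccc': from fail(7)=3 chase 'c': 3 ⇒ 7;  out=∅∪out(7)={2}
  fail(12) 'bbb': from fail(11)=1 chase 'b': 1 ⇒ 11;  out=∅∪out(11)=∅
  fail(6) 'caaa': from fail(5)=0 chase 'a': 0 ⇒ 0;  out={1}∪out(0)={1}
  fail(9) 'cccc': from fail(8)=7 chase 'c': 7 ⇒ 8;  out=∅∪out(8)={2}
  fail(13) 'bbbb': from fail(12)=11 chase 'b': 11 ⇒ 12;  out=∅∪out(12)=∅
  fail(15) 'bbbc': from fail(12)=11 chase 'c': 11→1 ⇒ 2;  out={5}∪out(2)={0,2,5}
  fail(10) 'cccca': from fail(9)=8 chase 'a': 8→7→3 ⇒ 4;  out={3}∪out(4)={3}
  fail(14) 'bbbbc': from fail(13)=12 chase 'c': 12 ⇒ 15;  out={4}∪out(15)={0,2,4,5}

Text stream:
i=0 'a': node 0→0
i=1 'b': node 0→1
i=2 'c': node 1→2  ** P0@[1:2],P2@[2:2]
i=3 'b': node 2→1 ·f
i=4 'b': node 1→11
i=5 'b': node 11→12
i=6 'b': node 12→13
i=7 'c': node 13→14  ** P0@[6:7],P2@[7:7],P4@[3:7],P5@[4:7]
i=8 'a': node 14→4 ·f
i=9 'b': node 4→1 ·f
i=10 'b': node 1→11
i=11 'b': node 11→12
i=12 'b': node 12→13
i=13 'b': node 13→13 ·f
i=14 'c': node 13→14  ** P0@[13:14],P2@[14:14],P4@[10:14],P5@[11:14]
i=15 'c': node 14→7 ·f  ** P2@[15:15]
i=16 'c': node 7→8  ** P2@[16:16]
i=17 'c': node 8→9  ** P2@[17:17]
i=18 'c': node 9→9 ·f  ** P2@[18:18]
i=19 'a': node 9→10  ** P3@[15:19]
i=20 'b': node 10→1 ·f
i=21 'c': node 1→2  ** P0@[20:21],P2@[21:21]
i=22 'c': node 2→7 ·f  ** P2@[22:22]
i=23 'c': node 7→8  ** P2@[23:23]
i=24 'c': node 8→9  ** P2@[24:24]
i=25 'c': node 9→9 ·f  ** P2@[25:25]
i=26 'a': node 9→10  ** P3@[22:26]
i=27 'a': node 10→5 ·f
i=28 'a': node 5→6  ** P1@[25:28]
i=29 'a': node 6→0 ·f
i=30 'c': node 0→3  ** P2@[30:30]
i=31 'c': node 3→7  ** P2@[31:31]
i=32 'c': node 7→8  ** P2@[32:32]
i=33 'c': node 8→9  ** P2@[33:33]
i=34 'a': node 9→10  ** P3@[30:34]
i=35 'b': node 10→1 ·f
i=36 'b': node 1→11
i=37 'b': node 11→12
i=38 'c': node 12→15  ** P0@[37:38],P2@[38:38],P5@[35:38]
i=39 'b': node 15→1 ·f
i=40 'a': node 1→0 ·f
i=41 'b': node 0→1
i=42 'c': node 1→2  ** P0@[41:42],P2@[42:42]
i=43 'c': node 2→7 ·f  ** P2@[43:43]
i=44 'c': node 7→8  ** P2@[44:44]
i=45 'a': node 8→4 ·f
i=46 'a': node 4→5
i=47 'a': node 5→6  ** P1@[44:47]
i=48 'a': node 6→0 ·f
i=49 'b': node 0→1
i=50 'b': node 1→11
i=51 'b': node 11→12
i=52 'b': node 12→13
i=53 'b': node 13→13 ·f
i=54 'b': node 13→13 ·f
i=55 'b': node 13→13 ·f
i=56 'c': node 13→14  ** P0@[55:56],P2@[56:56],P4@[52:56],P5@[53:56]
i=57 'b': node 14→1 ·f
i=58 'c': node 1→2  ** P0@[57:58],P2@[58:58]
i=59 'b': node 2→1 ·f
i=60 'b': node 1→11
i=61 'b': node 11→12
i=62 'b': node 12→13
i=63 'c': node 13→14  ** P0@[62:63],P2@[63:63],P4@[59:63],P5@[60:63]
i=64 'b': node 14→1 ·f
i=65 'b': node 1→11
i=66 'b': node 11→12
i=67 'b': node 12→13
i=68 'c': node 13→14  ** P0@[67:68],P2@[68:68],P4@[64:68],P5@[65:68]
i=69 'c': node 14→7 ·f  ** P2@[69:69]
i=70 'a': node 7→4 ·f
i=71 'a': node 4→5
i=72 'b': node 5→1 ·f

Matches: [[2,0],[2,2],[7,0],[7,2],[7,4],[7,5],[14,0],[14,2],[14,4],[14,5],[15,2],[16,2],[17,2],[18,2],[19,3],[21,0],[21,2],[22,2],[23,2],[24,2],[25,2],[26,3],[28,1],[30,2],[31,2],[32,2],[33,2],[34,3],[38,0],[38,2],[38,5],[42,0],[42,2],[43,2],[44,2],[47,1],[56,0],[56,2],[56,4],[56,5],[58,0],[58,2],[63,0],[63,2],[63,4],[63,5],[68,0],[68,2],[68,4],[68,5],[69,2]]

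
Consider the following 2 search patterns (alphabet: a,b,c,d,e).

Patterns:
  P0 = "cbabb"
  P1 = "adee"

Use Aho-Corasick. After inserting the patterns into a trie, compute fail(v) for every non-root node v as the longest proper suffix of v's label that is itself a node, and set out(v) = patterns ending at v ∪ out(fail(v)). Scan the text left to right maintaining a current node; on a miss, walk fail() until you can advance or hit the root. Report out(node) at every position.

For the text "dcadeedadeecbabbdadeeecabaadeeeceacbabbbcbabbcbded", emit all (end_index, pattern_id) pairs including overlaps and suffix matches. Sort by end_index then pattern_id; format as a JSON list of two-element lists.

Build:
Trie (insert patterns):
  n0 'ε': a→6 c→1
  n1 'c': b→2
  n2 'cb': a→3
  n3 'cba': b→4
  n4 'cbab': b→5
  n5 'cbabb': ·  [P0 ends]
  n6 'a': d→7
  n7 'ad': e→8
  n8 'ade': e→9
  n9 'adee': ·  [P1 ends]

Failure links (BFS by depth):
  fail(1) 'c': from fail(0)=0 chase 'c': 0 ⇒ 0;  out=∅∪out(0)=∅
  fail(6) 'a': from fail(0)=0 chase 'a': 0 ⇒ 0;  out=∅∪out(0)=∅
  fail(2) 'cb': from fail(1)=0 chase 'b': 0 ⇒ 0;  out=∅∪out(0)=∅
  fail(7) 'ad': from fail(6)=0 chase 'd': 0 ⇒ 0;  out=∅∪out(0)=∅
  fail(3) 'cba': from fail(2)=0 chase 'a': 0 ⇒ 6;  out=∅∪out(6)=∅
  fail(8) 'ade': from fail(7)=0 chase 'e': 0 ⇒ 0;  out=∅∪out(0)=∅
  fail(4) 'cbab': from fail(3)=6 chase 'b': 6→0 ⇒ 0;  out=∅∪out(0)=∅
  fail(9) 'adee': from fail(8)=0 chase 'e': 0 ⇒ 0;  out={1}∪out(0)={1}
  fail(5) 'cbabb': from fail(4)=0 chase 'b': 0 ⇒ 0;  out={0}∪out(0)={0}

Text stream:
i=0 'd': node 0→0
i=1 'c': node 0→1
i=2 'a': node 1→6 (fail-walked)
i=3 'd': node 6→7
i=4 'e': node 7→8
i=5 'e': node 8→9  ** P1@[2:5]
i=6 'd': node 9→0 (fail-walked)
i=7 'a': node 0→6
i=8 'd': node 6→7
i=9 'e': node 7→8
i=10 'e': node 8→9  ** P1@[7:10]
i=11 'c': node 9→1 (fail-walked)
i=12 'b': node 1→2
i=13 'a': node 2→3
i=14 'b': node 3→4
i=15 'b': node 4→5  ** P0@[11:15]
i=16 'd': node 5→0 (fail-walked)
i=17 'a': node 0→6
i=18 'd': node 6→7
i=19 'e': node 7→8
i=20 'e': node 8→9  ** P1@[17:20]
i=21 'e': node 9→0 (fail-walked)
i=22 'c': node 0→1
i=23 'a': node 1→6 (fail-walked)
i=24 'b': node 6→0 (fail-walked)
i=25 'a': node 0→6
i=26 'a': node 6→6 (fail-walked)
i=27 'd': node 6→7
i=28 'e': node 7→8
i=29 'e': node 8→9  ** P1@[26:29]
i=30 'e': node 9→0 (fail-walked)
i=31 'c': node 0→1
i=32 'e': node 1→0 (fail-walked)
i=33 'a': node 0→6
i=34 'c': node 6→1 (fail-walked)
i=35 'b': node 1→2
i=36 'a': node 2→3
i=37 'b': node 3→4
i=38 'b': node 4→5  ** P0@[34:38]
i=39 'b': node 5→0 (fail-walked)
i=40 'c': node 0→1
i=41 'b': node 1→2
i=42 'a': node 2→3
i=43 'b': node 3→4
i=44 'b': node 4→5  ** P0@[40:44]
i=45 'c': node 5→1 (fail-walked)
i=46 'b': node 1→2
i=47 'd': node 2→0 (fail-walked)
i=48 'e': node 0→0
i=49 'd': node 0→0

All matches (sorted): [[5,1],[10,1],[15,0],[20,1],[29,1],[38,0],[44,0]]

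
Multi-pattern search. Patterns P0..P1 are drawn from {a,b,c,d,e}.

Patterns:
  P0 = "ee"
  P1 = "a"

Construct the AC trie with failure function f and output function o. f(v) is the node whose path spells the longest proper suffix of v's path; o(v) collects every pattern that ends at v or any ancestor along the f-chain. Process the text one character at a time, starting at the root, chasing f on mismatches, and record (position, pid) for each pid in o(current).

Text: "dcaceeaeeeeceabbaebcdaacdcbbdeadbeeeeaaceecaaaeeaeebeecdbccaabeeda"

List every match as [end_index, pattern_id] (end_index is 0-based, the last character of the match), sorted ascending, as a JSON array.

Construct AC machine:
Trie (insert patterns):
  0='ε' goto a→3 e→1
  1='e' goto e→2
  2='ee' goto ·  [P0 ends]
  3='a' goto ·  [P1 ends]

Failure links (BFS by depth):
  fail(1) 'e': from fail(0)=0 chase 'e': 0 ⇒ 0;  out=∅∪out(0)=∅
  fail(3) 'a': from fail(0)=0 chase 'a': 0 ⇒ 0;  out={1}∪out(0)={1}
  fail(2) 'ee': from fail(1)=0 chase 'e': 0 ⇒ 1;  out={0}∪out(1)={0}

Text stream:
i=0 'd': node 0→0
i=1 'c': node 0→0
i=2 'a': node 0→3  emit P1@[2:2]
i=3 'c': node 3→0 ·f
i=4 'e': node 0→1
i=5 'e': node 1→2  emit P0@[4:5]
i=6 'a': node 2→3 ·f  emit P1@[6:6]
i=7 'e': node 3→1 ·f
i=8 'e': node 1→2  emit P0@[7:8]
i=9 'e': node 2→2 ·f  emit P0@[8:9]
i=10 'e': node 2→2 ·f  emit P0@[9:10]
i=11 'c': node 2→0 ·f
i=12 'e': node 0→1
i=13 'a': node 1→3 ·f  emit P1@[13:13]
i=14 'b': node 3→0 ·f
i=15 'b': node 0→0
i=16 'a': node 0→3  emit P1@[16:16]
i=17 'e': node 3→1 ·f
i=18 'b': node 1→0 ·f
i=19 'c': node 0→0
i=20 'd': node 0→0
i=21 'a': node 0→3  emit P1@[21:21]
i=22 'a': node 3→3 ·f  emit P1@[22:22]
i=23 'c': node 3→0 ·f
i=24 'd': node 0→0
i=25 'c': node 0→0
i=26 'b': node 0→0
i=27 'b': node 0→0
i=28 'd': node 0→0
i=29 'e': node 0→1
i=30 'a': node 1→3 ·f  emit P1@[30:30]
i=31 'd': node 3→0 ·f
i=32 'b': node 0→0
i=33 'e': node 0→1
i=34 'e': node 1→2  emit P0@[33:34]
i=35 'e': node 2→2 ·f  emit P0@[34:35]
i=36 'e': node 2→2 ·f  emit P0@[35:36]
i=37 'a': node 2→3 ·f  emit P1@[37:37]
i=38 'a': node 3→3 ·f  emit P1@[38:38]
i=39 'c': node 3→0 ·f
i=40 'e': node 0→1
i=41 'e': node 1→2  emit P0@[40:41]
i=42 'c': node 2→0 ·f
i=43 'a': node 0→3  emit P1@[43:43]
i=44 'a': node 3→3 ·f  emit P1@[44:44]
i=45 'a': node 3→3 ·f  emit P1@[45:45]
i=46 'e': node 3→1 ·f
i=47 'e': node 1→2  emit P0@[46:47]
i=48 'a': node 2→3 ·f  emit P1@[48:48]
i=49 'e': node 3→1 ·f
i=50 'e': node 1→2  emit P0@[49:50]
i=51 'b': node 2→0 ·f
i=52 'e': node 0→1
i=53 'e': node 1→2  emit P0@[52:53]
i=54 'c': node 2→0 ·f
i=55 'd': node 0→0
i=56 'b': node 0→0
i=57 'c': node 0→0
i=58 'c': node 0→0
i=59 'a': node 0→3  emit P1@[59:59]
i=60 'a': node 3→3 ·f  emit P1@[60:60]
i=61 'b': node 3→0 ·f
i=62 'e': node 0→1
i=63 'e': node 1→2  emit P0@[62:63]
i=64 'd': node 2→0 ·f
i=65 'a': node 0→3  emit P1@[65:65]

All matches (sorted): [[2,1],[5,0],[6,1],[8,0],[9,0],[10,0],[13,1],[16,1],[21,1],[22,1],[30,1],[34,0],[35,0],[36,0],[37,1],[38,1],[41,0],[43,1],[44,1],[45,1],[47,0],[48,1],[50,0],[53,0],[59,1],[60,1],[63,0],[65,1]]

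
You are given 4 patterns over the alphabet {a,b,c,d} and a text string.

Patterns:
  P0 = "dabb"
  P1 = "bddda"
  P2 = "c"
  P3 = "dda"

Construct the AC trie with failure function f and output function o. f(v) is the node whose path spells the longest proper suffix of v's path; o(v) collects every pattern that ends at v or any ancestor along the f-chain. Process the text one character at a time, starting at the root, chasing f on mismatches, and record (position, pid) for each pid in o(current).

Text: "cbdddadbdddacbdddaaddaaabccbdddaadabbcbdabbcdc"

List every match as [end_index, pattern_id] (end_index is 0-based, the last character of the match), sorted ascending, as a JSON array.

Construct AC machine:
Trie (insert patterns):
  n0 'ε': b→5 c→10 d→1
  n1 'd': a→2 d→11
  n2 'da': b→3
  n3 'dab': b→4
  n4 'dabb': ·  ←P0
  n5 'b': d→6
  n6 'bd': d→7
  n7 'bdd': d→8
  n8 'bddd': a→9
  n9 'bddda': ·  ←P1
  n10 'c': ·  ←P2
  n11 'dd': a→12
  n12 'dda': ·  ←P3

BFS fail/out derivation:
  n1('d'): parent n0 fail=0; on 'd' 0 → fail=0;  out ∅∪∅=∅
  n5('b'): parent n0 fail=0; on 'b' 0 → fail=0;  out ∅∪∅=∅
  n10('c'): parent n0 fail=0; on 'c' 0 → fail=0;  out {2}∪∅={2}
  n2('da'): parent n1 fail=0; on 'a' 0 → fail=0;  out ∅∪∅=∅
  n6('bd'): parent n5 fail=0; on 'd' 0 → fail=1;  out ∅∪∅=∅
  n11('dd'): parent n1 fail=0; on 'd' 0 → fail=1;  out ∅∪∅=∅
  n3('dab'): parent n2 fail=0; on 'b' 0 → fail=5;  out ∅∪∅=∅
  n7('bdd'): parent n6 fail=1; on 'd' 1 → fail=11;  out ∅∪∅=∅
  n12('dda'): parent n11 fail=1; on 'a' 1 → fail=2;  out {3}∪∅={3}
  n4('dabb'): parent n3 fail=5; on 'b' 5→0 → fail=5;  out {0}∪∅={0}
  n8('bddd'): parent n7 fail=11; on 'd' 11→1 → fail=11;  out ∅∪∅=∅
  n9('bddda'): parent n8 fail=11; on 'a' 11 → fail=12;  out {1}∪{3}={1,3}

Run:
[0] read 'c'  n0⇒n10  emit P2@[0:0]
[1] read 'b'  n10⇒n5 (fail-walked)
[2] read 'd'  n5⇒n6
[3] read 'd'  n6⇒n7
[4] read 'd'  n7⇒n8
[5] read 'a'  n8⇒n9  emit P1@[1:5],P3@[3:5]
[6] read 'd'  n9⇒n1 (fail-walked)
[7] read 'b'  n1⇒n5 (fail-walked)
[8] read 'd'  n5⇒n6
[9] read 'd'  n6⇒n7
[10] read 'd'  n7⇒n8
[11] read 'a'  n8⇒n9  emit P1@[7:11],P3@[9:11]
[12] read 'c'  n9⇒n10 (fail-walked)  emit P2@[12:12]
[13] read 'b'  n10⇒n5 (fail-walked)
[14] read 'd'  n5⇒n6
[15] read 'd'  n6⇒n7
[16] read 'd'  n7⇒n8
[17] read 'a'  n8⇒n9  emit P1@[13:17],P3@[15:17]
[18] read 'a'  n9⇒n0 (fail-walked)
[19] read 'd'  n0⇒n1
[20] read 'd'  n1⇒n11
[21] read 'a'  n11⇒n12  emit P3@[19:21]
[22] read 'a'  n12⇒n0 (fail-walked)
[23] read 'a'  n0⇒n0
[24] read 'b'  n0⇒n5
[25] read 'c'  n5⇒n10 (fail-walked)  emit P2@[25:25]
[26] read 'c'  n10⇒n10 (fail-walked)  emit P2@[26:26]
[27] read 'b'  n10⇒n5 (fail-walked)
[28] read 'd'  n5⇒n6
[29] read 'd'  n6⇒n7
[30] read 'd'  n7⇒n8
[31] read 'a'  n8⇒n9  emit P1@[27:31],P3@[29:31]
[32] read 'a'  n9⇒n0 (fail-walked)
[33] read 'd'  n0⇒n1
[34] read 'a'  n1⇒n2
[35] read 'b'  n2⇒n3
[36] read 'b'  n3⇒n4  emit P0@[33:36]
[37] read 'c'  n4⇒n10 (fail-walked)  emit P2@[37:37]
[38] read 'b'  n10⇒n5 (fail-walked)
[39] read 'd'  n5⇒n6
[40] read 'a'  n6⇒n2 (fail-walked)
[41] read 'b'  n2⇒n3
[42] read 'b'  n3⇒n4  emit P0@[39:42]
[43] read 'c'  n4⇒n10 (fail-walked)  emit P2@[43:43]
[44] read 'd'  n10⇒n1 (fail-walked)
[45] read 'c'  n1⇒n10 (fail-walked)  emit P2@[45:45]

Result: [[0,2],[5,1],[5,3],[11,1],[11,3],[12,2],[17,1],[17,3],[21,3],[25,2],[26,2],[31,1],[31,3],[36,0],[37,2],[42,0],[43,2],[45,2]]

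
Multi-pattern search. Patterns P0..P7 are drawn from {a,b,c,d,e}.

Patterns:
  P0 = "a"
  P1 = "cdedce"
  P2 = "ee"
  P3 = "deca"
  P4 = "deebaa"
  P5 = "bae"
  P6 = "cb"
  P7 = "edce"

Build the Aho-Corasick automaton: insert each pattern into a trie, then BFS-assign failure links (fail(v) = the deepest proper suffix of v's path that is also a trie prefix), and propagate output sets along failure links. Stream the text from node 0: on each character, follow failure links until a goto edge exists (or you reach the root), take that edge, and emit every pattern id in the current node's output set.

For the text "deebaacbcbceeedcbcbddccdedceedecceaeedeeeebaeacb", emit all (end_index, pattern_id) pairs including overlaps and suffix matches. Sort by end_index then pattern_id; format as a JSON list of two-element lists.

Build:
Trie nodes:
  n0 'ε': a→1 b→18 c→2 d→10 e→8
  n1 'a': ·  ←P0
  n2 'c': b→21 d→3
  n3 'cd': e→4
  n4 'cde': d→5
  n5 'cded': c→6
  n6 'cdedc': e→7
  n7 'cdedce': ·  ←P1
  n8 'e': d→22 e→9
  n9 'ee': ·  ←P2
  n10 'd': e→11
  n11 'de': c→12 e→14
  n12 'dec': a→13
  n13 'deca': ·  ←P3
  n14 'dee': b→15
  n15 'deeb': a→16
  n16 'deeba': a→17
  n17 'deebaa': ·  ←P4
  n18 'b': a→19
  n19 'ba': e→20
  n20 'bae': ·  ←P5
  n21 'cb': ·  ←P6
  n22 'ed': c→23
  n23 'edc': e→24
  n24 'edce': ·  ←P7

BFS fail/out derivation:
  n1('a'): parent n0 fail=0; on 'a' 0 → fail=0;  out {0}∪∅={0}
  n2('c'): parent n0 fail=0; on 'c' 0 → fail=0;  out ∅∪∅=∅
  n8('e'): parent n0 fail=0; on 'e' 0 → fail=0;  out ∅∪∅=∅
  n10('d'): parent n0 fail=0; on 'd' 0 → fail=0;  out ∅∪∅=∅
  n18('b'): parent n0 fail=0; on 'b' 0 → fail=0;  out ∅∪∅=∅
  n3('cd'): parent n2 fail=0; on 'd' 0 → fail=10;  out ∅∪∅=∅
  n9('ee'): parent n8 fail=0; on 'e' 0 → fail=8;  out {2}∪∅={2}
  n11('de'): parent n10 fail=0; on 'e' 0 → fail=8;  out ∅∪∅=∅
  n19('ba'): parent n18 fail=0; on 'a' 0 → fail=1;  out ∅∪{0}={0}
  n21('cb'): parent n2 fail=0; on 'b' 0 → fail=18;  out {6}∪∅={6}
  n22('ed'): parent n8 fail=0; on 'd' 0 → fail=10;  out ∅∪∅=∅
  n4('cde'): parent n3 fail=10; on 'e' 10 → fail=11;  out ∅∪∅=∅
  n12('dec'): parent n11 fail=8; on 'c' 8→0 → fail=2;  out ∅∪∅=∅
  n14('dee'): parent n11 fail=8; on 'e' 8 → fail=9;  out ∅∪{2}={2}
  n20('bae'): parent n19 fail=1; on 'e' 1→0 → fail=8;  out {5}∪∅={5}
  n23('edc'): parent n22 fail=10; on 'c' 10→0 → fail=2;  out ∅∪∅=∅
  n5('cded'): parent n4 fail=11; on 'd' 11→8 → fail=22;  out ∅∪∅=∅
  n13('deca'): parent n12 fail=2; on 'a' 2→0 → fail=1;  out {3}∪{0}={0,3}
  n15('deeb'): parent n14 fail=9; on 'b' 9→8→0 → fail=18;  out ∅∪∅=∅
  n24('edce'): parent n23 fail=2; on 'e' 2→0 → fail=8;  out {7}∪∅={7}
  n6('cdedc'): parent n5 fail=22; on 'c' 22 → fail=23;  out ∅∪∅=∅
  n16('deeba'): parent n15 fail=18; on 'a' 18 → fail=19;  out ∅∪{0}={0}
  n7('cdedce'): parent n6 fail=23; on 'e' 23 → fail=24;  out {1}∪{7}={1,7}
  n17('deebaa'): parent n16 fail=19; on 'a' 19→1→0 → fail=1;  out {4}∪{0}={0,4}

Text stream:
pos 0 'd': at 10
pos 1 'e': at 11
pos 2 'e': at 14  ** P2@[1:2]
pos 3 'b': at 15
pos 4 'a': at 16  ** P0@[4:4]
pos 5 'a': at 17  ** P0@[5:5],P4@[0:5]
pos 6 'c': at 2 (fail-walked)
pos 7 'b': at 21  ** P6@[6:7]
pos 8 'c': at 2 (fail-walked)
pos 9 'b': at 21  ** P6@[8:9]
pos 10 'c': at 2 (fail-walked)
pos 11 'e': at 8 (fail-walked)
pos 12 'e': at 9  ** P2@[11:12]
pos 13 'e': at 9 (fail-walked)  ** P2@[12:13]
pos 14 'd': at 22 (fail-walked)
pos 15 'c': at 23
pos 16 'b': at 21 (fail-walked)  ** P6@[15:16]
pos 17 'c': at 2 (fail-walked)
pos 18 'b': at 21  ** P6@[17:18]
pos 19 'd': at 10 (fail-walked)
pos 20 'd': at 10 (fail-walked)
pos 21 'c': at 2 (fail-walked)
pos 22 'c': at 2 (fail-walked)
pos 23 'd': at 3
pos 24 'e': at 4
pos 25 'd': at 5
pos 26 'c': at 6
pos 27 'e': at 7  ** P1@[22:27],P7@[24:27]
pos 28 'e': at 9 (fail-walked)  ** P2@[27:28]
pos 29 'd': at 22 (fail-walked)
pos 30 'e': at 11 (fail-walked)
pos 31 'c': at 12
pos 32 'c': at 2 (fail-walked)
pos 33 'e': at 8 (fail-walked)
pos 34 'a': at 1 (fail-walked)  ** P0@[34:34]
pos 35 'e': at 8 (fail-walked)
pos 36 'e': at 9  ** P2@[35:36]
pos 37 'd': at 22 (fail-walked)
pos 38 'e': at 11 (fail-walked)
pos 39 'e': at 14  ** P2@[38:39]
pos 40 'e': at 9 (fail-walked)  ** P2@[39:40]
pos 41 'e': at 9 (fail-walked)  ** P2@[40:41]
pos 42 'b': at 18 (fail-walked)
pos 43 'a': at 19  ** P0@[43:43]
pos 44 'e': at 20  ** P5@[42:44]
pos 45 'a': at 1 (fail-walked)  ** P0@[45:45]
pos 46 'c': at 2 (fail-walked)
pos 47 'b': at 21  ** P6@[46:47]

All matches (sorted): [[2,2],[4,0],[5,0],[5,4],[7,6],[9,6],[12,2],[13,2],[16,6],[18,6],[27,1],[27,7],[28,2],[34,0],[36,2],[39,2],[40,2],[41,2],[43,0],[44,5],[45,0],[47,6]]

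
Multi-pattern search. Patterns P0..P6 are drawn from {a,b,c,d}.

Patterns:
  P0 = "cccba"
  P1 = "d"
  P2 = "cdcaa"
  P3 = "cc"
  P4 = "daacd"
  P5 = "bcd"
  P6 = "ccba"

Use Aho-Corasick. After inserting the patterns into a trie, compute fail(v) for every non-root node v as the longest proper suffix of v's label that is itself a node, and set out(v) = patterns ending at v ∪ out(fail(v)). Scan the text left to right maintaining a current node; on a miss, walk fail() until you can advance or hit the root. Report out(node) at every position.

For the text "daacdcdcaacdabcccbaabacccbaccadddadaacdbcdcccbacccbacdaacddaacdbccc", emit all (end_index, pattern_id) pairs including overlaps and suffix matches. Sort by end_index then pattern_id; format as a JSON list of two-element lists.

Build automaton:
Trie (insert patterns):
  0='ε' goto b→15 c→1 d→6
  1='c' goto c→2 d→7
  2='cc' goto b→18 c→3  ←P3
  3='ccc' goto b→4
  4='cccb' goto a→5
  5='cccba' goto ·  ←P0
  6='d' goto a→11  ←P1
  7='cd' goto c→8
  8='cdc' goto a→9
  9='cdca' goto a→10
  10='cdcaa' goto ·  ←P2
  11='da' goto a→12
  12='daa' goto c→13
  13='daac' goto d→14
  14='daacd' goto ·  ←P4
  15='b' goto c→16
  16='bc' goto d→17
  17='bcd' goto ·  ←P5
  18='ccb' goto a→19
  19='ccba' goto ·  ←P6

BFS fail/out derivation:
  fail(1) 'c': from fail(0)=0 chase 'c': 0 ⇒ 0;  out=∅∪out(0)=∅
  fail(6) 'd': from fail(0)=0 chase 'd': 0 ⇒ 0;  out={1}∪out(0)={1}
  fail(15) 'b': from fail(0)=0 chase 'b': 0 ⇒ 0;  out=∅∪out(0)=∅
  fail(2) 'cc': from fail(1)=0 chase 'c': 0 ⇒ 1;  out={3}∪out(1)={3}
  fail(7) 'cd': from fail(1)=0 chase 'd': 0 ⇒ 6;  out=∅∪out(6)={1}
  fail(11) 'da': from fail(6)=0 chase 'a': 0 ⇒ 0;  out=∅∪out(0)=∅
  fail(16) 'bc': from fail(15)=0 chase 'c': 0 ⇒ 1;  out=∅∪out(1)=∅
  fail(3) 'ccc': from fail(2)=1 chase 'c': 1 ⇒ 2;  out=∅∪out(2)={3}
  fail(8) 'cdc': from fail(7)=6 chase 'c': 6→0 ⇒ 1;  out=∅∪out(1)=∅
  fail(12) 'daa': from fail(11)=0 chase 'a': 0 ⇒ 0;  out=∅∪out(0)=∅
  fail(17) 'bcd': from fail(16)=1 chase 'd': 1 ⇒ 7;  out={5}∪out(7)={1,5}
  fail(18) 'ccb': from fail(2)=1 chase 'b': 1→0 ⇒ 15;  out=∅∪out(15)=∅
  fail(4) 'cccb': from fail(3)=2 chase 'b': 2 ⇒ 18;  out=∅∪out(18)=∅
  fail(9) 'cdca': from fail(8)=1 chase 'a': 1→0 ⇒ 0;  out=∅∪out(0)=∅
  fail(13) 'daac': from fail(12)=0 chase 'c': 0 ⇒ 1;  out=∅∪out(1)=∅
  fail(19) 'ccba': from fail(18)=15 chase 'a': 15→0 ⇒ 0;  out={6}∪out(0)={6}
  fail(5) 'cccba': from fail(4)=18 chase 'a': 18 ⇒ 19;  out={0}∪out(19)={0,6}
  fail(10) 'cdcaa': from fail(9)=0 chase 'a': 0 ⇒ 0;  out={2}∪out(0)={2}
  fail(14) 'daacd': from fail(13)=1 chase 'd': 1 ⇒ 7;  out={4}∪out(7)={1,4}

Scan:
pos 0 'd': at 6  ** P1@[0:0]
pos 1 'a': at 11
pos 2 'a': at 12
pos 3 'c': at 13
pos 4 'd': at 14  ** P1@[4:4],P4@[0:4]
pos 5 'c': at 8 ·f
pos 6 'd': at 7 ·f  ** P1@[6:6]
pos 7 'c': at 8
pos 8 'a': at 9
pos 9 'a': at 10  ** P2@[5:9]
pos 10 'c': at 1 ·f
pos 11 'd': at 7  ** P1@[11:11]
pos 12 'a': at 11 ·f
pos 13 'b': at 15 ·f
pos 14 'c': at 16
pos 15 'c': at 2 ·f  ** P3@[14:15]
pos 16 'c': at 3  ** P3@[15:16]
pos 17 'b': at 4
pos 18 'a': at 5  ** P0@[14:18],P6@[15:18]
pos 19 'a': at 0 ·f
pos 20 'b': at 15
pos 21 'a': at 0 ·f
pos 22 'c': at 1
pos 23 'c': at 2  ** P3@[22:23]
pos 24 'c': at 3  ** P3@[23:24]
pos 25 'b': at 4
pos 26 'a': at 5  ** P0@[22:26],P6@[23:26]
pos 27 'c': at 1 ·f
pos 28 'c': at 2  ** P3@[27:28]
pos 29 'a': at 0 ·f
pos 30 'd': at 6  ** P1@[30:30]
pos 31 'd': at 6 ·f  ** P1@[31:31]
pos 32 'd': at 6 ·f  ** P1@[32:32]
pos 33 'a': at 11
pos 34 'd': at 6 ·f  ** P1@[34:34]
pos 35 'a': at 11
pos 36 'a': at 12
pos 37 'c': at 13
pos 38 'd': at 14  ** P1@[38:38],P4@[34:38]
pos 39 'b': at 15 ·f
pos 40 'c': at 16
pos 41 'd': at 17  ** P1@[41:41],P5@[39:41]
pos 42 'c': at 8 ·f
pos 43 'c': at 2 ·f  ** P3@[42:43]
pos 44 'c': at 3  ** P3@[43:44]
pos 45 'b': at 4
pos 46 'a': at 5  ** P0@[42:46],P6@[43:46]
pos 47 'c': at 1 ·f
pos 48 'c': at 2  ** P3@[47:48]
pos 49 'c': at 3  ** P3@[48:49]
pos 50 'b': at 4
pos 51 'a': at 5  ** P0@[47:51],P6@[48:51]
pos 52 'c': at 1 ·f
pos 53 'd': at 7  ** P1@[53:53]
pos 54 'a': at 11 ·f
pos 55 'a': at 12
pos 56 'c': at 13
pos 57 'd': at 14  ** P1@[57:57],P4@[53:57]
pos 58 'd': at 6 ·f  ** P1@[58:58]
pos 59 'a': at 11
pos 60 'a': at 12
pos 61 'c': at 13
pos 62 'd': at 14  ** P1@[62:62],P4@[58:62]
pos 63 'b': at 15 ·f
pos 64 'c': at 16
pos 65 'c': at 2 ·f  ** P3@[64:65]
pos 66 'c': at 3  ** P3@[65:66]

Result: [[0,1],[4,1],[4,4],[6,1],[9,2],[11,1],[15,3],[16,3],[18,0],[18,6],[23,3],[24,3],[26,0],[26,6],[28,3],[30,1],[31,1],[32,1],[34,1],[38,1],[38,4],[41,1],[41,5],[43,3],[44,3],[46,0],[46,6],[48,3],[49,3],[51,0],[51,6],[53,1],[57,1],[57,4],[58,1],[62,1],[62,4],[65,3],[66,3]]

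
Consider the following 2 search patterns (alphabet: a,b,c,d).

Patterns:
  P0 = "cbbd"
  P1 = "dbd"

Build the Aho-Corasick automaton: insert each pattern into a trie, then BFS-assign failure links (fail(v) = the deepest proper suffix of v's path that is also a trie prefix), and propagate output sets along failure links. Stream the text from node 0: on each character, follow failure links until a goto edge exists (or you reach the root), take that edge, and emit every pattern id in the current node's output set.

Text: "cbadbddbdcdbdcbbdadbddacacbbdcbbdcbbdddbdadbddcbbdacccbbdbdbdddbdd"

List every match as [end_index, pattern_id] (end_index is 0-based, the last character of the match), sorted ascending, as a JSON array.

Build:
Trie nodes:
  n0 'ε': c→1 d→5
  n1 'c': b→2
  n2 'cb': b→3
  n3 'cbb': d→4
  n4 'cbbd': ·  [P0 ends]
  n5 'd': b→6
  n6 'db': d→7
  n7 'dbd': ·  [P1 ends]

BFS fail/out derivation:
  fail(1) 'c': from fail(0)=0 chase 'c': 0 ⇒ 0;  out=∅∪out(0)=∅
  fail(5) 'd': from fail(0)=0 chase 'd': 0 ⇒ 0;  out=∅∪out(0)=∅
  fail(2) 'cb': from fail(1)=0 chase 'b': 0 ⇒ 0;  out=∅∪out(0)=∅
  fail(6) 'db': from fail(5)=0 chase 'b': 0 ⇒ 0;  out=∅∪out(0)=∅
  fail(3) 'cbb': from fail(2)=0 chase 'b': 0 ⇒ 0;  out=∅∪out(0)=∅
  fail(7) 'dbd': from fail(6)=0 chase 'd': 0 ⇒ 5;  out={1}∪out(5)={1}
  fail(4) 'cbbd': from fail(3)=0 chase 'd': 0 ⇒ 5;  out={0}∪out(5)={0}

Run:
[0] read 'c'  n0⇒n1
[1] read 'b'  n1⇒n2
[2] read 'a'  n2⇒n0 (fail-walked)
[3] read 'd'  n0⇒n5
[4] read 'b'  n5⇒n6
[5] read 'd'  n6⇒n7  emit P1@[3:5]
[6] read 'd'  n7⇒n5 (fail-walked)
[7] read 'b'  n5⇒n6
[8] read 'd'  n6⇒n7  emit P1@[6:8]
[9] read 'c'  n7⇒n1 (fail-walked)
[10] read 'd'  n1⇒n5 (fail-walked)
[11] read 'b'  n5⇒n6
[12] read 'd'  n6⇒n7  emit P1@[10:12]
[13] read 'c'  n7⇒n1 (fail-walked)
[14] read 'b'  n1⇒n2
[15] read 'b'  n2⇒n3
[16] read 'd'  n3⇒n4  emit P0@[13:16]
[17] read 'a'  n4⇒n0 (fail-walked)
[18] read 'd'  n0⇒n5
[19] read 'b'  n5⇒n6
[20] read 'd'  n6⇒n7  emit P1@[18:20]
[21] read 'd'  n7⇒n5 (fail-walked)
[22] read 'a'  n5⇒n0 (fail-walked)
[23] read 'c'  n0⇒n1
[24] read 'a'  n1⇒n0 (fail-walked)
[25] read 'c'  n0⇒n1
[26] read 'b'  n1⇒n2
[27] read 'b'  n2⇒n3
[28] read 'd'  n3⇒n4  emit P0@[25:28]
[29] read 'c'  n4⇒n1 (fail-walked)
[30] read 'b'  n1⇒n2
[31] read 'b'  n2⇒n3
[32] read 'd'  n3⇒n4  emit P0@[29:32]
[33] read 'c'  n4⇒n1 (fail-walked)
[34] read 'b'  n1⇒n2
[35] read 'b'  n2⇒n3
[36] read 'd'  n3⇒n4  emit P0@[33:36]
[37] read 'd'  n4⇒n5 (fail-walked)
[38] read 'd'  n5⇒n5 (fail-walked)
[39] read 'b'  n5⇒n6
[40] read 'd'  n6⇒n7  emit P1@[38:40]
[41] read 'a'  n7⇒n0 (fail-walked)
[42] read 'd'  n0⇒n5
[43] read 'b'  n5⇒n6
[44] read 'd'  n6⇒n7  emit P1@[42:44]
[45] read 'd'  n7⇒n5 (fail-walked)
[46] read 'c'  n5⇒n1 (fail-walked)
[47] read 'b'  n1⇒n2
[48] read 'b'  n2⇒n3
[49] read 'd'  n3⇒n4  emit P0@[46:49]
[50] read 'a'  n4⇒n0 (fail-walked)
[51] read 'c'  n0⇒n1
[52] read 'c'  n1⇒n1 (fail-walked)
[53] read 'c'  n1⇒n1 (fail-walked)
[54] read 'b'  n1⇒n2
[55] read 'b'  n2⇒n3
[56] read 'd'  n3⇒n4  emit P0@[53:56]
[57] read 'b'  n4⇒n6 (fail-walked)
[58] read 'd'  n6⇒n7  emit P1@[56:58]
[59] read 'b'  n7⇒n6 (fail-walked)
[60] read 'd'  n6⇒n7  emit P1@[58:60]
[61] read 'd'  n7⇒n5 (fail-walked)
[62] read 'd'  n5⇒n5 (fail-walked)
[63] read 'b'  n5⇒n6
[64] read 'd'  n6⇒n7  emit P1@[62:64]
[65] read 'd'  n7⇒n5 (fail-walked)

Result: [[5,1],[8,1],[12,1],[16,0],[20,1],[28,0],[32,0],[36,0],[40,1],[44,1],[49,0],[56,0],[58,1],[60,1],[64,1]]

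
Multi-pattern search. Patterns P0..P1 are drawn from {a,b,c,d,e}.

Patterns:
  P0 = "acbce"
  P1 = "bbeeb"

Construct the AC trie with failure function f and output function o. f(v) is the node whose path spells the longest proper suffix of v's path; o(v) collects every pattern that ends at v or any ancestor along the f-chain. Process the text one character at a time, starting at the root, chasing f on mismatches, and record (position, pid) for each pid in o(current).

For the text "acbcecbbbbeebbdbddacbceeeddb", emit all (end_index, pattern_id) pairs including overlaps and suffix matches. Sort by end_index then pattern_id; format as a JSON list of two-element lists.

Construct AC machine:
Trie (insert patterns):
  0='ε' goto a→1 b→6
  1='a' goto c→2
  2='ac' goto b→3
  3='acb' goto c→4
  4='acbc' goto e→5
  5='acbce' goto ·  [P0 ends]
  6='b' goto b→7
  7='bb' goto e→8
  8='bbe' goto e→9
  9='bbee' goto b→10
  10='bbeeb' goto ·  [P1 ends]

BFS fail/out derivation:
  n1('a'): parent n0 fail=0; on 'a' 0 → fail=0;  out ∅∪∅=∅
  n6('b'): parent n0 fail=0; on 'b' 0 → fail=0;  out ∅∪∅=∅
  n2('ac'): parent n1 fail=0; on 'c' 0 → fail=0;  out ∅∪∅=∅
  n7('bb'): parent n6 fail=0; on 'b' 0 → fail=6;  out ∅∪∅=∅
  n3('acb'): parent n2 fail=0; on 'b' 0 → fail=6;  out ∅∪∅=∅
  n8('bbe'): parent n7 fail=6; on 'e' 6→0 → fail=0;  out ∅∪∅=∅
  n4('acbc'): parent n3 fail=6; on 'c' 6→0 → fail=0;  out ∅∪∅=∅
  n9('bbee'): parent n8 fail=0; on 'e' 0 → fail=0;  out ∅∪∅=∅
  n5('acbce'): parent n4 fail=0; on 'e' 0 → fail=0;  out {0}∪∅={0}
  n10('bbeeb'): parent n9 fail=0; on 'b' 0 → fail=6;  out {1}∪∅={1}

Text stream:
i=0 'a': node 0→1
i=1 'c': node 1→2
i=2 'b': node 2→3
i=3 'c': node 3→4
i=4 'e': node 4→5  → match P0@[0:4]
i=5 'c': node 5→0 (via fail)
i=6 'b': node 0→6
i=7 'b': node 6→7
i=8 'b': node 7→7 (via fail)
i=9 'b': node 7→7 (via fail)
i=10 'e': node 7→8
i=11 'e': node 8→9
i=12 'b': node 9→10  → match P1@[8:12]
i=13 'b': node 10→7 (via fail)
i=14 'd': node 7→0 (via fail)
i=15 'b': node 0→6
i=16 'd': node 6→0 (via fail)
i=17 'd': node 0→0
i=18 'a': node 0→1
i=19 'c': node 1→2
i=20 'b': node 2→3
i=21 'c': node 3→4
i=22 'e': node 4→5  → match P0@[18:22]
i=23 'e': node 5→0 (via fail)
i=24 'e': node 0→0
i=25 'd': node 0→0
i=26 'd': node 0→0
i=27 'b': node 0→6

Matches: [[4,0],[12,1],[22,0]]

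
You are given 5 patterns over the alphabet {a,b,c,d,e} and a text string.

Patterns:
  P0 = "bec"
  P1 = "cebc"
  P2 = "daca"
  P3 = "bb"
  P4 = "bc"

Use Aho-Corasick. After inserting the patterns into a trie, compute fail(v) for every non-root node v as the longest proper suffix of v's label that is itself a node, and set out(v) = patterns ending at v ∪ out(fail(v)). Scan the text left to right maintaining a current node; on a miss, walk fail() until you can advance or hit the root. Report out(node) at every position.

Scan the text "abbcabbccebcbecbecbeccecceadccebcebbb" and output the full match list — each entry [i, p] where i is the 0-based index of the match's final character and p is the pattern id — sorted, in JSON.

Build automaton:
Trie (insert patterns):
  0='ε' goto b→1 c→4 d→8
  1='b' goto b→12 c→13 e→2
  2='be' goto c→3
  3='bec' goto ·  [P0 ends]
  4='c' goto e→5
  5='ce' goto b→6
  6='ceb' goto c→7
  7='cebc' goto ·  [P1 ends]
  8='d' goto a→9
  9='da' goto c→10
  10='dac' goto a→11
  11='daca' goto ·  [P2 ends]
  12='bb' goto ·  [P3 ends]
  13='bc' goto ·  [P4 ends]

BFS fail/out derivation:
  fail(1) 'b': from fail(0)=0 chase 'b': 0 ⇒ 0;  out=∅∪out(0)=∅
  fail(4) 'c': from fail(0)=0 chase 'c': 0 ⇒ 0;  out=∅∪out(0)=∅
  fail(8) 'd': from fail(0)=0 chase 'd': 0 ⇒ 0;  out=∅∪out(0)=∅
  fail(2) 'be': from fail(1)=0 chase 'e': 0 ⇒ 0;  out=∅∪out(0)=∅
  fail(5) 'ce': from fail(4)=0 chase 'e': 0 ⇒ 0;  out=∅∪out(0)=∅
  fail(9) 'da': from fail(8)=0 chase 'a': 0 ⇒ 0;  out=∅∪out(0)=∅
  fail(12) 'bb': from fail(1)=0 chase 'b': 0 ⇒ 1;  out={3}∪out(1)={3}
  fail(13) 'bc': from fail(1)=0 chase 'c': 0 ⇒ 4;  out={4}∪out(4)={4}
  fail(3) 'bec': from fail(2)=0 chase 'c': 0 ⇒ 4;  out={0}∪out(4)={0}
  fail(6) 'ceb': from fail(5)=0 chase 'b': 0 ⇒ 1;  out=∅∪out(1)=∅
  fail(10) 'dac': from fail(9)=0 chase 'c': 0 ⇒ 4;  out=∅∪out(4)=∅
  fail(7) 'cebc': from fail(6)=1 chase 'c': 1 ⇒ 13;  out={1}∪out(13)={1,4}
  fail(11) 'daca': from fail(10)=4 chase 'a': 4→0 ⇒ 0;  out={2}∪out(0)={2}

Run:
pos 0 'a': at 0
pos 1 'b': at 1
pos 2 'b': at 12  ** P3@[1:2]
pos 3 'c': at 13 ·f  ** P4@[2:3]
pos 4 'a': at 0 ·f
pos 5 'b': at 1
pos 6 'b': at 12  ** P3@[5:6]
pos 7 'c': at 13 ·f  ** P4@[6:7]
pos 8 'c': at 4 ·f
pos 9 'e': at 5
pos 10 'b': at 6
pos 11 'c': at 7  ** P1@[8:11],P4@[10:11]
pos 12 'b': at 1 ·f
pos 13 'e': at 2
pos 14 'c': at 3  ** P0@[12:14]
pos 15 'b': at 1 ·f
pos 16 'e': at 2
pos 17 'c': at 3  ** P0@[15:17]
pos 18 'b': at 1 ·f
pos 19 'e': at 2
pos 20 'c': at 3  ** P0@[18:20]
pos 21 'c': at 4 ·f
pos 22 'e': at 5
pos 23 'c': at 4 ·f
pos 24 'c': at 4 ·f
pos 25 'e': at 5
pos 26 'a': at 0 ·f
pos 27 'd': at 8
pos 28 'c': at 4 ·f
pos 29 'c': at 4 ·f
pos 30 'e': at 5
pos 31 'b': at 6
pos 32 'c': at 7  ** P1@[29:32],P4@[31:32]
pos 33 'e': at 5 ·f
pos 34 'b': at 6
pos 35 'b': at 12 ·f  ** P3@[34:35]
pos 36 'b': at 12 ·f  ** P3@[35:36]

Matches: [[2,3],[3,4],[6,3],[7,4],[11,1],[11,4],[14,0],[17,0],[20,0],[32,1],[32,4],[35,3],[36,3]]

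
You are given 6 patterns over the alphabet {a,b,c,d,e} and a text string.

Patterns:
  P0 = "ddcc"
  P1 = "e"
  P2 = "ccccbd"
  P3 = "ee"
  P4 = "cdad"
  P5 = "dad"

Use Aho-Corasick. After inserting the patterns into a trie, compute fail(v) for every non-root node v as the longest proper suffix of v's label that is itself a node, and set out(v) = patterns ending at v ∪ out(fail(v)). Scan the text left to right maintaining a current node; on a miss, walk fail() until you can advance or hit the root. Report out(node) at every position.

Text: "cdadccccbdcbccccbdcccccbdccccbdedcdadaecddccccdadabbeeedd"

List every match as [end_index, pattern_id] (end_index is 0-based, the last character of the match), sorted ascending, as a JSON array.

Construct AC machine:
Trie (insert patterns):
  n0 'ε': c→6 d→1 e→5
  n1 'd': a→16 d→2
  n2 'dd': c→3
  n3 'ddc': c→4
  n4 'ddcc': ·  ←P0
  n5 'e': e→12  ←P1
  n6 'c': c→7 d→13
  n7 'cc': c→8
  n8 'ccc': c→9
  n9 'cccc': b→10
  n10 'ccccb': d→11
  n11 'ccccbd': ·  ←P2
  n12 'ee': ·  ←P3
  n13 'cd': a→14
  n14 'cda': d→15
  n15 'cdad': ·  ←P4
  n16 'da': d→17
  n17 'dad': ·  ←P5

Failure links (BFS by depth):
  fail(1) 'd': from fail(0)=0 chase 'd': 0 ⇒ 0;  out=∅∪out(0)=∅
  fail(5) 'e': from fail(0)=0 chase 'e': 0 ⇒ 0;  out={1}∪out(0)={1}
  fail(6) 'c': from fail(0)=0 chase 'c': 0 ⇒ 0;  out=∅∪out(0)=∅
  fail(2) 'dd': from fail(1)=0 chase 'd': 0 ⇒ 1;  out=∅∪out(1)=∅
  fail(7) 'cc': from fail(6)=0 chase 'c': 0 ⇒ 6;  out=∅∪out(6)=∅
  fail(12) 'ee': from fail(5)=0 chase 'e': 0 ⇒ 5;  out={3}∪out(5)={1,3}
  fail(13) 'cd': from fail(6)=0 chase 'd': 0 ⇒ 1;  out=∅∪out(1)=∅
  fail(16) 'da': from fail(1)=0 chase 'a': 0 ⇒ 0;  out=∅∪out(0)=∅
  fail(3) 'ddc': from fail(2)=1 chase 'c': 1→0 ⇒ 6;  out=∅∪out(6)=∅
  fail(8) 'ccc': from fail(7)=6 chase 'c': 6 ⇒ 7;  out=∅∪out(7)=∅
  fail(14) 'cda': from fail(13)=1 chase 'a': 1 ⇒ 16;  out=∅∪out(16)=∅
  fail(17) 'dad': from fail(16)=0 chase 'd': 0 ⇒ 1;  out={5}∪out(1)={5}
  fail(4) 'ddcc': from fail(3)=6 chase 'c': 6 ⇒ 7;  out={0}∪out(7)={0}
  fail(9) 'cccc': from fail(8)=7 chase 'c': 7 ⇒ 8;  out=∅∪out(8)=∅
  fail(15) 'cdad': from fail(14)=16 chase 'd': 16 ⇒ 17;  out={4}∪out(17)={4,5}
  fail(10) 'ccccb': from fail(9)=8 chase 'b': 8→7→6→0 ⇒ 0;  out=∅∪out(0)=∅
  fail(11) 'ccccbd': from fail(10)=0 chase 'd': 0 ⇒ 1;  out={2}∪out(1)={2}

Scan:
[0] read 'c'  n0⇒n6
[1] read 'd'  n6⇒n13
[2] read 'a'  n13⇒n14
[3] read 'd'  n14⇒n15  emit P4@[0:3],P5@[1:3]
[4] read 'c'  n15⇒n6 (via fail)
[5] read 'c'  n6⇒n7
[6] read 'c'  n7⇒n8
[7] read 'c'  n8⇒n9
[8] read 'b'  n9⇒n10
[9] read 'd'  n10⇒n11  emit P2@[4:9]
[10] read 'c'  n11⇒n6 (via fail)
[11] read 'b'  n6⇒n0 (via fail)
[12] read 'c'  n0⇒n6
[13] read 'c'  n6⇒n7
[14] read 'c'  n7⇒n8
[15] read 'c'  n8⇒n9
[16] read 'b'  n9⇒n10
[17] read 'd'  n10⇒n11  emit P2@[12:17]
[18] read 'c'  n11⇒n6 (via fail)
[19] read 'c'  n6⇒n7
[20] read 'c'  n7⇒n8
[21] read 'c'  n8⇒n9
[22] read 'c'  n9⇒n9 (via fail)
[23] read 'b'  n9⇒n10
[24] read 'd'  n10⇒n11  emit P2@[19:24]
[25] read 'c'  n11⇒n6 (via fail)
[26] read 'c'  n6⇒n7
[27] read 'c'  n7⇒n8
[28] read 'c'  n8⇒n9
[29] read 'b'  n9⇒n10
[30] read 'd'  n10⇒n11  emit P2@[25:30]
[31] read 'e'  n11⇒n5 (via fail)  emit P1@[31:31]
[32] read 'd'  n5⇒n1 (via fail)
[33] read 'c'  n1⇒n6 (via fail)
[34] read 'd'  n6⇒n13
[35] read 'a'  n13⇒n14
[36] read 'd'  n14⇒n15  emit P4@[33:36],P5@[34:36]
[37] read 'a'  n15⇒n16 (via fail)
[38] read 'e'  n16⇒n5 (via fail)  emit P1@[38:38]
[39] read 'c'  n5⇒n6 (via fail)
[40] read 'd'  n6⇒n13
[41] read 'd'  n13⇒n2 (via fail)
[42] read 'c'  n2⇒n3
[43] read 'c'  n3⇒n4  emit P0@[40:43]
[44] read 'c'  n4⇒n8 (via fail)
[45] read 'c'  n8⇒n9
[46] read 'd'  n9⇒n13 (via fail)
[47] read 'a'  n13⇒n14
[48] read 'd'  n14⇒n15  emit P4@[45:48],P5@[46:48]
[49] read 'a'  n15⇒n16 (via fail)
[50] read 'b'  n16⇒n0 (via fail)
[51] read 'b'  n0⇒n0
[52] read 'e'  n0⇒n5  emit P1@[52:52]
[53] read 'e'  n5⇒n12  emit P1@[53:53],P3@[52:53]
[54] read 'e'  n12⇒n12 (via fail)  emit P1@[54:54],P3@[53:54]
[55] read 'd'  n12⇒n1 (via fail)
[56] read 'd'  n1⇒n2

Result: [[3,4],[3,5],[9,2],[17,2],[24,2],[30,2],[31,1],[36,4],[36,5],[38,1],[43,0],[48,4],[48,5],[52,1],[53,1],[53,3],[54,1],[54,3]]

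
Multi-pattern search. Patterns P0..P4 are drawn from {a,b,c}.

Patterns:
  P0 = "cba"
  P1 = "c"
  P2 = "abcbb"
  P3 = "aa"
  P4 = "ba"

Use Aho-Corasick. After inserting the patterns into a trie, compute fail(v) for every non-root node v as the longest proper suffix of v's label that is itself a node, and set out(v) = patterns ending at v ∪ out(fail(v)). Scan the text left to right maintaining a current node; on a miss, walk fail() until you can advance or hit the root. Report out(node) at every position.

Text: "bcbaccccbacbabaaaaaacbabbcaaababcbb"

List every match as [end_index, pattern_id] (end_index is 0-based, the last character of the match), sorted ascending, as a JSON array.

Construct AC machine:
Trie (insert patterns):
  0='ε' goto a→4 b→10 c→1
  1='c' goto b→2  [P1 ends]
  2='cb' goto a→3
  3='cba' goto ·  [P0 ends]
  4='a' goto a→9 b→5
  5='ab' goto c→6
  6='abc' goto b→7
  7='abcb' goto b→8
  8='abcbb' goto ·  [P2 ends]
  9='aa' goto ·  [P3 ends]
  10='b' goto a→11
  11='ba' goto ·  [P4 ends]

BFS fail/out derivation:
  fail(1) 'c': from fail(0)=0 chase 'c': 0 ⇒ 0;  out={1}∪out(0)={1}
  fail(4) 'a': from fail(0)=0 chase 'a': 0 ⇒ 0;  out=∅∪out(0)=∅
  fail(10) 'b': from fail(0)=0 chase 'b': 0 ⇒ 0;  out=∅∪out(0)=∅
  fail(2) 'cb': from fail(1)=0 chase 'b': 0 ⇒ 10;  out=∅∪out(10)=∅
  fail(5) 'ab': from fail(4)=0 chase 'b': 0 ⇒ 10;  out=∅∪out(10)=∅
  fail(9) 'aa': from fail(4)=0 chase 'a': 0 ⇒ 4;  out={3}∪out(4)={3}
  fail(11) 'ba': from fail(10)=0 chase 'a': 0 ⇒ 4;  out={4}∪out(4)={4}
  fail(3) 'cba': from fail(2)=10 chase 'a': 10 ⇒ 11;  out={0}∪out(11)={0,4}
  fail(6) 'abc': from fail(5)=10 chase 'c': 10→0 ⇒ 1;  out=∅∪out(1)={1}
  fail(7) 'abcb': from fail(6)=1 chase 'b': 1 ⇒ 2;  out=∅∪out(2)=∅
  fail(8) 'abcbb': from fail(7)=2 chase 'b': 2→10→0 ⇒ 10;  out={2}∪out(10)={2}

Text stream:
[0] read 'b'  n0⇒n10
[1] read 'c'  n10⇒n1 (via fail)  emit P1@[1:1]
[2] read 'b'  n1⇒n2
[3] read 'a'  n2⇒n3  emit P0@[1:3],P4@[2:3]
[4] read 'c'  n3⇒n1 (via fail)  emit P1@[4:4]
[5] read 'c'  n1⇒n1 (via fail)  emit P1@[5:5]
[6] read 'c'  n1⇒n1 (via fail)  emit P1@[6:6]
[7] read 'c'  n1⇒n1 (via fail)  emit P1@[7:7]
[8] read 'b'  n1⇒n2
[9] read 'a'  n2⇒n3  emit P0@[7:9],P4@[8:9]
[10] read 'c'  n3⇒n1 (via fail)  emit P1@[10:10]
[11] read 'b'  n1⇒n2
[12] read 'a'  n2⇒n3  emit P0@[10:12],P4@[11:12]
[13] read 'b'  n3⇒n5 (via fail)
[14] read 'a'  n5⇒n11 (via fail)  emit P4@[13:14]
[15] read 'a'  n11⇒n9 (via fail)  emit P3@[14:15]
[16] read 'a'  n9⇒n9 (via fail)  emit P3@[15:16]
[17] read 'a'  n9⇒n9 (via fail)  emit P3@[16:17]
[18] read 'a'  n9⇒n9 (via fail)  emit P3@[17:18]
[19] read 'a'  n9⇒n9 (via fail)  emit P3@[18:19]
[20] read 'c'  n9⇒n1 (via fail)  emit P1@[20:20]
[21] read 'b'  n1⇒n2
[22] read 'a'  n2⇒n3  emit P0@[20:22],P4@[21:22]
[23] read 'b'  n3⇒n5 (via fail)
[24] read 'b'  n5⇒n10 (via fail)
[25] read 'c'  n10⇒n1 (via fail)  emit P1@[25:25]
[26] read 'a'  n1⇒n4 (via fail)
[27] read 'a'  n4⇒n9  emit P3@[26:27]
[28] read 'a'  n9⇒n9 (via fail)  emit P3@[27:28]
[29] read 'b'  n9⇒n5 (via fail)
[30] read 'a'  n5⇒n11 (via fail)  emit P4@[29:30]
[31] read 'b'  n11⇒n5 (via fail)
[32] read 'c'  n5⇒n6  emit P1@[32:32]
[33] read 'b'  n6⇒n7
[34] read 'b'  n7⇒n8  emit P2@[30:34]

All matches (sorted): [[1,1],[3,0],[3,4],[4,1],[5,1],[6,1],[7,1],[9,0],[9,4],[10,1],[12,0],[12,4],[14,4],[15,3],[16,3],[17,3],[18,3],[19,3],[20,1],[22,0],[22,4],[25,1],[27,3],[28,3],[30,4],[32,1],[34,2]]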